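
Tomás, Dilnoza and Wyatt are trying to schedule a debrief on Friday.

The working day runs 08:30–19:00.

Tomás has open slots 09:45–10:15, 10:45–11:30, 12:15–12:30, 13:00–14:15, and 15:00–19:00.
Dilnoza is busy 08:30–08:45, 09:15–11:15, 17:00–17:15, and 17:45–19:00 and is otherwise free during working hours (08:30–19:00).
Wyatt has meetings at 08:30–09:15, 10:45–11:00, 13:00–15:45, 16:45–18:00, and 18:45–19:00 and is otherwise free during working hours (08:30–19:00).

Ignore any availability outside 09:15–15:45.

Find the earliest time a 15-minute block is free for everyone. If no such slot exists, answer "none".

Dilnoza free within 08:30–19:00: 08:45–09:15, 11:15–17:00, 17:15–17:45.
Wyatt free within 08:30–19:00: 09:15–10:45, 11:00–13:00, 15:45–16:45, 18:00–18:45.
Tomás ∩ Dilnoza: 11:15–11:30, 12:15–12:30, 13:00–14:15, 15:00–17:00, 17:15–17:45.
Tomás ∩ Dilnoza ∩ Wyatt: 11:15–11:30, 12:15–12:30, 15:45–16:45.
Restricted to 09:15–15:45: 11:15–11:30, 12:15–12:30.
Windows ≥ 15 min: 11:15–11:30, 12:15–12:30.
Earliest such window starts at 11:15.

11:15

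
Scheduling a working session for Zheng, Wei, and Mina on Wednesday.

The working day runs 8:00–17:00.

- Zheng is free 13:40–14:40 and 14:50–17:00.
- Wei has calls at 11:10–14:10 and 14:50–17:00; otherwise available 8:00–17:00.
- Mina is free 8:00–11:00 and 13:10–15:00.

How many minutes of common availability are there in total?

30 minutes

Wei free within 08:00–17:00: 08:00–11:10, 14:10–14:50.
Zheng ∩ Wei: 14:10–14:40.
Zheng ∩ Wei ∩ Mina: 14:10–14:40.
Total common minutes: 30.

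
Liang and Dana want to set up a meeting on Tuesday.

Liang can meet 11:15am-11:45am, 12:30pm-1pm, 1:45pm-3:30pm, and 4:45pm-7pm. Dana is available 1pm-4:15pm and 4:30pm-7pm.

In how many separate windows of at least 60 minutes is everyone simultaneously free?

Liang ∩ Dana: 13:45–15:30, 16:45–19:00.
Windows ≥ 60 min: 13:45–15:30, 16:45–19:00.
That's 2 windows.

2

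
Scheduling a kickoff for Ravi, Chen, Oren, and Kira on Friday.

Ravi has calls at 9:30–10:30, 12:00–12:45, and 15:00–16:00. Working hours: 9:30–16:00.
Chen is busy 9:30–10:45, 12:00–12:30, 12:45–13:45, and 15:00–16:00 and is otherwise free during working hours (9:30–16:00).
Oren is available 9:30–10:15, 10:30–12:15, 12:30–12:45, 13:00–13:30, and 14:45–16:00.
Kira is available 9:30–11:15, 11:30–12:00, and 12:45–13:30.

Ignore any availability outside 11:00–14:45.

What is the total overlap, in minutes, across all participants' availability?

45 minutes

Ravi free within 09:30–16:00: 10:30–12:00, 12:45–15:00.
Chen free within 09:30–16:00: 10:45–12:00, 12:30–12:45, 13:45–15:00.
Ravi ∩ Chen: 10:45–12:00, 13:45–15:00.
Ravi ∩ Chen ∩ Oren: 10:45–12:00, 14:45–15:00.
Ravi ∩ Chen ∩ Oren ∩ Kira: 10:45–11:15, 11:30–12:00.
Restricted to 11:00–14:45: 11:00–11:15, 11:30–12:00.
Total common minutes: 15 + 30 = 45.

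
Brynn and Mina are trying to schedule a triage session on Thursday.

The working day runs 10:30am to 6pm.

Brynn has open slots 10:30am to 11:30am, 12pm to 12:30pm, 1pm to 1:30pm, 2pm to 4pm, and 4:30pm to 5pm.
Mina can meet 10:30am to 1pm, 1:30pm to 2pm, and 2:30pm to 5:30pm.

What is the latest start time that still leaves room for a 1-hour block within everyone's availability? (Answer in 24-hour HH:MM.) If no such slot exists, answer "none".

Brynn ∩ Mina: 10:30–11:30, 12:00–12:30, 14:30–16:00, 16:30–17:00.
Windows ≥ 60 min: 10:30–11:30, 14:30–16:00.
Latest start in the last window 14:30–16:00 is 16:00 − 60 min = 15:00.

15:00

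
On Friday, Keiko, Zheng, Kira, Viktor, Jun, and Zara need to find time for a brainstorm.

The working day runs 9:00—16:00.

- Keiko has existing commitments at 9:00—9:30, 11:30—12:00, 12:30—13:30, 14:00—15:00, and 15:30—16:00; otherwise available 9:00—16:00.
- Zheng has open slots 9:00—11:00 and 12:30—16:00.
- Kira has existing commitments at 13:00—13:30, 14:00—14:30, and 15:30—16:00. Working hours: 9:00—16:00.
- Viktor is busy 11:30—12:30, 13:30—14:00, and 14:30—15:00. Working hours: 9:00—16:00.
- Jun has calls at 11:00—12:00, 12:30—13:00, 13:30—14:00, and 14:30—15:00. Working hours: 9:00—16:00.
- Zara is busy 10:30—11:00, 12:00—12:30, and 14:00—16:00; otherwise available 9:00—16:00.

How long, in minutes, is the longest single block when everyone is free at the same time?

60 minutes

Keiko free within 09:00–16:00: 09:30–11:30, 12:00–12:30, 13:30–14:00, 15:00–15:30.
Kira free within 09:00–16:00: 09:00–13:00, 13:30–14:00, 14:30–15:30.
Viktor free within 09:00–16:00: 09:00–11:30, 12:30–13:30, 14:00–14:30, 15:00–16:00.
Jun free within 09:00–16:00: 09:00–11:00, 12:00–12:30, 13:00–13:30, 14:00–14:30, 15:00–16:00.
Zara free within 09:00–16:00: 09:00–10:30, 11:00–12:00, 12:30–14:00.
Keiko ∩ Zheng: 09:30–11:00, 13:30–14:00, 15:00–15:30.
Keiko ∩ Zheng ∩ Kira: 09:30–11:00, 13:30–14:00, 15:00–15:30.
Keiko ∩ Zheng ∩ Kira ∩ Viktor: 09:30–11:00, 15:00–15:30.
Keiko ∩ Zheng ∩ Kira ∩ Viktor ∩ Jun: 09:30–11:00, 15:00–15:30.
Keiko ∩ Zheng ∩ Kira ∩ Viktor ∩ Jun ∩ Zara: 09:30–10:30.
Single common window of 60 minutes.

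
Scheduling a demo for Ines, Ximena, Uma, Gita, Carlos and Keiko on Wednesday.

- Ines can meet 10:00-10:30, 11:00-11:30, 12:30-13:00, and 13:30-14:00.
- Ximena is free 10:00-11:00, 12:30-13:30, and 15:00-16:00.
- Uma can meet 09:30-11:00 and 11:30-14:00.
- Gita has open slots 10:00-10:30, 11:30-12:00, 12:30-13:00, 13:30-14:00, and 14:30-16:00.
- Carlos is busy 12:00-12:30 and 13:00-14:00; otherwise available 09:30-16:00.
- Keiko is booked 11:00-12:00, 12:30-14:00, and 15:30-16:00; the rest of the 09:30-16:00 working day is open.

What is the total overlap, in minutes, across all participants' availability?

Carlos free within 09:30–16:00: 09:30–12:00, 12:30–13:00, 14:00–16:00.
Keiko free within 09:30–16:00: 09:30–11:00, 12:00–12:30, 14:00–15:30.
Ines ∩ Ximena: 10:00–10:30, 12:30–13:00.
Ines ∩ Ximena ∩ Uma: 10:00–10:30, 12:30–13:00.
Ines ∩ Ximena ∩ Uma ∩ Gita: 10:00–10:30, 12:30–13:00.
Ines ∩ Ximena ∩ Uma ∩ Gita ∩ Carlos: 10:00–10:30, 12:30–13:00.
Ines ∩ Ximena ∩ Uma ∩ Gita ∩ Carlos ∩ Keiko: 10:00–10:30.
Total common minutes: 30.

30 minutes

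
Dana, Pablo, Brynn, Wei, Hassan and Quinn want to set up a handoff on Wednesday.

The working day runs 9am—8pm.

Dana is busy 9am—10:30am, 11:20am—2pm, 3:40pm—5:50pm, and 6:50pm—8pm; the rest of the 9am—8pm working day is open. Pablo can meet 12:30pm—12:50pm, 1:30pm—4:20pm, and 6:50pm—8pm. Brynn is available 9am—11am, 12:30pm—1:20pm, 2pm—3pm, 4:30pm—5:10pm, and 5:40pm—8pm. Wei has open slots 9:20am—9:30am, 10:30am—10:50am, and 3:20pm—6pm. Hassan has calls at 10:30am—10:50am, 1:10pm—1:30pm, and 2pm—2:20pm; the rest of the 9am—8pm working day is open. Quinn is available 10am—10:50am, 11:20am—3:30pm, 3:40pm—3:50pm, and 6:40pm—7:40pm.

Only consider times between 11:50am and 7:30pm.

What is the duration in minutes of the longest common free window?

Dana free within 09:00–20:00: 10:30–11:20, 14:00–15:40, 17:50–18:50.
Hassan free within 09:00–20:00: 09:00–10:30, 10:50–13:10, 13:30–14:00, 14:20–20:00.
Dana ∩ Pablo: 14:00–15:40.
Dana ∩ Pablo ∩ Brynn: 14:00–15:00.
Dana ∩ Pablo ∩ Brynn ∩ Wei: (none).
Dana ∩ Pablo ∩ Brynn ∩ Wei ∩ Hassan: (none).
Dana ∩ Pablo ∩ Brynn ∩ Wei ∩ Hassan ∩ Quinn: (none).
Restricted to 11:50–19:30: (none).
No common window.

0 minutes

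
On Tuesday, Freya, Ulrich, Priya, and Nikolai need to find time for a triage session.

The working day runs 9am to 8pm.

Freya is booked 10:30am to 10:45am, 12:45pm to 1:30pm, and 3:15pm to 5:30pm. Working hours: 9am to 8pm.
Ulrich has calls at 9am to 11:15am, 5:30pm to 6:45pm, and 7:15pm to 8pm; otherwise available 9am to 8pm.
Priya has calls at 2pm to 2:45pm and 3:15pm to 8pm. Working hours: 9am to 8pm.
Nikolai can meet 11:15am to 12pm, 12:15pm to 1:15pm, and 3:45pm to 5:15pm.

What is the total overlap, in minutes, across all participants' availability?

75 minutes

Freya free within 09:00–20:00: 09:00–10:30, 10:45–12:45, 13:30–15:15, 17:30–20:00.
Ulrich free within 09:00–20:00: 11:15–17:30, 18:45–19:15.
Priya free within 09:00–20:00: 09:00–14:00, 14:45–15:15.
Freya ∩ Ulrich: 11:15–12:45, 13:30–15:15, 18:45–19:15.
Freya ∩ Ulrich ∩ Priya: 11:15–12:45, 13:30–14:00, 14:45–15:15.
Freya ∩ Ulrich ∩ Priya ∩ Nikolai: 11:15–12:00, 12:15–12:45.
Total common minutes: 45 + 30 = 75.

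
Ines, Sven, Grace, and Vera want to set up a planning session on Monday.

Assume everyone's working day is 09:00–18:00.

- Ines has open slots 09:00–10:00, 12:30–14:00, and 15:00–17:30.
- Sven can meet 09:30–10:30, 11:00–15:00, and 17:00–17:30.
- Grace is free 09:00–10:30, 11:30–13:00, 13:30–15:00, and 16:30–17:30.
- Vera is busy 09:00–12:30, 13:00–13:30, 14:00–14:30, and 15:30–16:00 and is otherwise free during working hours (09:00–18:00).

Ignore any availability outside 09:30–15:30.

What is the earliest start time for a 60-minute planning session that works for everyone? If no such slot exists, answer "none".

none

Vera free within 09:00–18:00: 12:30–13:00, 13:30–14:00, 14:30–15:30, 16:00–18:00.
Ines ∩ Sven: 09:30–10:00, 12:30–14:00, 17:00–17:30.
Ines ∩ Sven ∩ Grace: 09:30–10:00, 12:30–13:00, 13:30–14:00, 17:00–17:30.
Ines ∩ Sven ∩ Grace ∩ Vera: 12:30–13:00, 13:30–14:00, 17:00–17:30.
Restricted to 09:30–15:30: 12:30–13:00, 13:30–14:00.
Windows ≥ 60 min: (none).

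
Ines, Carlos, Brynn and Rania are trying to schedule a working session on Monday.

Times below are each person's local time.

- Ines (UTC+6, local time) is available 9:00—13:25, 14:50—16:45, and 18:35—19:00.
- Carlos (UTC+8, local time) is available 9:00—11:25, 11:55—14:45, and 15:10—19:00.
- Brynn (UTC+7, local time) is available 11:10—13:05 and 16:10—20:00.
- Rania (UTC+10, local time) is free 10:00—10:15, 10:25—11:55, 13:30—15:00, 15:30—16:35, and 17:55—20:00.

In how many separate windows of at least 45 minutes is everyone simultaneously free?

Ines → UTC: 03:00–07:25, 08:50–10:45, 12:35–13:00.
Carlos → UTC: 01:00–03:25, 03:55–06:45, 07:10–11:00.
Brynn → UTC: 04:10–06:05, 09:10–13:00.
Rania → UTC: 00:00–00:15, 00:25–01:55, 03:30–05:00, 05:30–06:35, 07:55–10:00.
Ines ∩ Carlos: 03:00–03:25, 03:55–06:45, 07:10–07:25, 08:50–10:45.
Ines ∩ Carlos ∩ Brynn: 04:10–06:05, 09:10–10:45.
Ines ∩ Carlos ∩ Brynn ∩ Rania: 04:10–05:00, 05:30–06:05, 09:10–10:00.
Windows ≥ 45 min: 04:10–05:00, 09:10–10:00.
That's 2 windows.

2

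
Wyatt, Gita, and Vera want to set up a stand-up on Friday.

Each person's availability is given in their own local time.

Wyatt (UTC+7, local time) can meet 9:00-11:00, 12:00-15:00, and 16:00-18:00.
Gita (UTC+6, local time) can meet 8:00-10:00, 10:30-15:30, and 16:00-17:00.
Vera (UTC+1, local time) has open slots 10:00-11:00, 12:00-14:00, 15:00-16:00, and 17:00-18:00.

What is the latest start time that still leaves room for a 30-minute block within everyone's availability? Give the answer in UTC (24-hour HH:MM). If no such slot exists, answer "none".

Wyatt → UTC: 02:00–04:00, 05:00–08:00, 09:00–11:00.
Gita → UTC: 02:00–04:00, 04:30–09:30, 10:00–11:00.
Vera → UTC: 09:00–10:00, 11:00–13:00, 14:00–15:00, 16:00–17:00.
Wyatt ∩ Gita: 02:00–04:00, 05:00–08:00, 09:00–09:30, 10:00–11:00.
Wyatt ∩ Gita ∩ Vera: 09:00–09:30.
Windows ≥ 30 min: 09:00–09:30.
Latest start in the last window 09:00–09:30 is 09:30 − 30 min = 09:00.

09:00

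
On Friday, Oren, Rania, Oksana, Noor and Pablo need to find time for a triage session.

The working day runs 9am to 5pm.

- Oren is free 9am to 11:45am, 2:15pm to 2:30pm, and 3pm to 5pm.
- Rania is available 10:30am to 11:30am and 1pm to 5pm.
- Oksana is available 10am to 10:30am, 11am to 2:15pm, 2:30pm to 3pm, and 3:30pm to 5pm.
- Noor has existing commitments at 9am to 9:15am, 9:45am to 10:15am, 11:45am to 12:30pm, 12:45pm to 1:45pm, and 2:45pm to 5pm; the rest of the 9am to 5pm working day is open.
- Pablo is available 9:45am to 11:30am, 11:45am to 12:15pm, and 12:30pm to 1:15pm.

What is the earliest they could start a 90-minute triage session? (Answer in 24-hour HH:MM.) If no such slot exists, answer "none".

Noor free within 09:00–17:00: 09:15–09:45, 10:15–11:45, 12:30–12:45, 13:45–14:45.
Oren ∩ Rania: 10:30–11:30, 14:15–14:30, 15:00–17:00.
Oren ∩ Rania ∩ Oksana: 11:00–11:30, 15:30–17:00.
Oren ∩ Rania ∩ Oksana ∩ Noor: 11:00–11:30.
Oren ∩ Rania ∩ Oksana ∩ Noor ∩ Pablo: 11:00–11:30.
Windows ≥ 90 min: (none).

none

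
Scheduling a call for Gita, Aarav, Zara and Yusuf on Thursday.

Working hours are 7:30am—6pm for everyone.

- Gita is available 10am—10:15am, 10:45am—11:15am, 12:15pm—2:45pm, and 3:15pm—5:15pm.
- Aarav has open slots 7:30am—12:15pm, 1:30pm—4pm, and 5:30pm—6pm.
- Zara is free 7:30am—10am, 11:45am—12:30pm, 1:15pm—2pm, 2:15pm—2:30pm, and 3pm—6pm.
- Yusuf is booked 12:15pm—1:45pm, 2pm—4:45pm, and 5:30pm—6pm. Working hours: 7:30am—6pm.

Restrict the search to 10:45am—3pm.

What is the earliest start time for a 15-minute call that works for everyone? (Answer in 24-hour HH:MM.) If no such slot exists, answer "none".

Yusuf free within 07:30–18:00: 07:30–12:15, 13:45–14:00, 16:45–17:30.
Gita ∩ Aarav: 10:00–10:15, 10:45–11:15, 13:30–14:45, 15:15–16:00.
Gita ∩ Aarav ∩ Zara: 13:30–14:00, 14:15–14:30, 15:15–16:00.
Gita ∩ Aarav ∩ Zara ∩ Yusuf: 13:45–14:00.
Restricted to 10:45–15:00: 13:45–14:00.
Windows ≥ 15 min: 13:45–14:00.
Earliest such window starts at 13:45.

13:45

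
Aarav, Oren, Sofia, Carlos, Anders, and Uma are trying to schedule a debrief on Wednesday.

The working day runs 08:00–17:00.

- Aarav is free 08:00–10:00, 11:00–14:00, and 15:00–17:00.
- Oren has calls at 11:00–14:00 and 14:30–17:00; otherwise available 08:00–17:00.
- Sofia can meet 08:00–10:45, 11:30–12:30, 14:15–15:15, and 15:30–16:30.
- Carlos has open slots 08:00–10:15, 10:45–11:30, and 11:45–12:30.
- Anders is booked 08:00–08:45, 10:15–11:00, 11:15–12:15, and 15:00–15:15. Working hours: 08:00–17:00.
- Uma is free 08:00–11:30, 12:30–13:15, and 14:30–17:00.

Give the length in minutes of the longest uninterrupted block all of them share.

75 minutes

Oren free within 08:00–17:00: 08:00–11:00, 14:00–14:30.
Anders free within 08:00–17:00: 08:45–10:15, 11:00–11:15, 12:15–15:00, 15:15–17:00.
Aarav ∩ Oren: 08:00–10:00.
Aarav ∩ Oren ∩ Sofia: 08:00–10:00.
Aarav ∩ Oren ∩ Sofia ∩ Carlos: 08:00–10:00.
Aarav ∩ Oren ∩ Sofia ∩ Carlos ∩ Anders: 08:45–10:00.
Aarav ∩ Oren ∩ Sofia ∩ Carlos ∩ Anders ∩ Uma: 08:45–10:00.
Single common window of 75 minutes.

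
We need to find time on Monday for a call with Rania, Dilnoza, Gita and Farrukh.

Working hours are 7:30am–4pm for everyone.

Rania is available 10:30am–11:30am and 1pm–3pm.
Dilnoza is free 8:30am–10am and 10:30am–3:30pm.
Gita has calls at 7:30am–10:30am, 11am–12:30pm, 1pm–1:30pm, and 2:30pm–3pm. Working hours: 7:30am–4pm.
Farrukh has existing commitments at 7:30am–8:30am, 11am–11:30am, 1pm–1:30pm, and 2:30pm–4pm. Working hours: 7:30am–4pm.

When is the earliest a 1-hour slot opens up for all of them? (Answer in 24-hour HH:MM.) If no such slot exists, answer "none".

13:30

Gita free within 07:30–16:00: 10:30–11:00, 12:30–13:00, 13:30–14:30, 15:00–16:00.
Farrukh free within 07:30–16:00: 08:30–11:00, 11:30–13:00, 13:30–14:30.
Rania ∩ Dilnoza: 10:30–11:30, 13:00–15:00.
Rania ∩ Dilnoza ∩ Gita: 10:30–11:00, 13:30–14:30.
Rania ∩ Dilnoza ∩ Gita ∩ Farrukh: 10:30–11:00, 13:30–14:30.
Windows ≥ 60 min: 13:30–14:30.
Earliest such window starts at 13:30.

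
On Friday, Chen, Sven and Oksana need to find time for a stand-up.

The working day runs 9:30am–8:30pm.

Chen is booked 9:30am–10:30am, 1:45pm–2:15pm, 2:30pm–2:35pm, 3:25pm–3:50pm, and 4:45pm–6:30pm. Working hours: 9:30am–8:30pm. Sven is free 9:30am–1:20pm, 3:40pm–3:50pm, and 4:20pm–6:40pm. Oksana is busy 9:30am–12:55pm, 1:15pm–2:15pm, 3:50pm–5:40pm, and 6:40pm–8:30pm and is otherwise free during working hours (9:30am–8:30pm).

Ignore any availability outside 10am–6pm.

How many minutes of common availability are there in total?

Chen free within 09:30–20:30: 10:30–13:45, 14:15–14:30, 14:35–15:25, 15:50–16:45, 18:30–20:30.
Oksana free within 09:30–20:30: 12:55–13:15, 14:15–15:50, 17:40–18:40.
Chen ∩ Sven: 10:30–13:20, 16:20–16:45, 18:30–18:40.
Chen ∩ Sven ∩ Oksana: 12:55–13:15, 18:30–18:40.
Restricted to 10:00–18:00: 12:55–13:15.
Total common minutes: 20.

20 minutes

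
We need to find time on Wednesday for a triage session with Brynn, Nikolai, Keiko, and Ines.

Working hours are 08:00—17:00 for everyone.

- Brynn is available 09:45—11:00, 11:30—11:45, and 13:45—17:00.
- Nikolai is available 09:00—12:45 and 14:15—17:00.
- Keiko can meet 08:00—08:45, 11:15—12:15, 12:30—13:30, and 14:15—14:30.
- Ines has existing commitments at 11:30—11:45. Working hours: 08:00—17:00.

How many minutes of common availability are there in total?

Ines free within 08:00–17:00: 08:00–11:30, 11:45–17:00.
Brynn ∩ Nikolai: 09:45–11:00, 11:30–11:45, 14:15–17:00.
Brynn ∩ Nikolai ∩ Keiko: 11:30–11:45, 14:15–14:30.
Brynn ∩ Nikolai ∩ Keiko ∩ Ines: 14:15–14:30.
Total common minutes: 15.

15 minutes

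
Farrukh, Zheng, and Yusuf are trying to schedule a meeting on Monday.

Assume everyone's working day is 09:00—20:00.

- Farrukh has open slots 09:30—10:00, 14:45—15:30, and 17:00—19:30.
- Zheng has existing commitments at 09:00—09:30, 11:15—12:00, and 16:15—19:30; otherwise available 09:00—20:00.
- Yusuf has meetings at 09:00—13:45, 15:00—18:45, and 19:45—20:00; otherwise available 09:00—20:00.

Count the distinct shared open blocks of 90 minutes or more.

Zheng free within 09:00–20:00: 09:30–11:15, 12:00–16:15, 19:30–20:00.
Yusuf free within 09:00–20:00: 13:45–15:00, 18:45–19:45.
Farrukh ∩ Zheng: 09:30–10:00, 14:45–15:30.
Farrukh ∩ Zheng ∩ Yusuf: 14:45–15:00.
Windows ≥ 90 min: (none).
That's 0 windows.

0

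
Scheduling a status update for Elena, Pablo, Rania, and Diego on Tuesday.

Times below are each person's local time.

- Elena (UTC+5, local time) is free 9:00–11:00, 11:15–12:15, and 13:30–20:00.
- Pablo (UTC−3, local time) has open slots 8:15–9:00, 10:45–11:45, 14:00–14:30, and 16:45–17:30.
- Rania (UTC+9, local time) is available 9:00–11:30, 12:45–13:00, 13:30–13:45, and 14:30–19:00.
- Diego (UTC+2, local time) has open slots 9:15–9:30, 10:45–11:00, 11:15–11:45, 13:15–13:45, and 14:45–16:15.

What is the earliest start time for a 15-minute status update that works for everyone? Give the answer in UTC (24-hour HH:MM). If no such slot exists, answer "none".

Elena → UTC: 04:00–06:00, 06:15–07:15, 08:30–15:00.
Pablo → UTC: 11:15–12:00, 13:45–14:45, 17:00–17:30, 19:45–20:30.
Rania → UTC: 00:00–02:30, 03:45–04:00, 04:30–04:45, 05:30–10:00.
Diego → UTC: 07:15–07:30, 08:45–09:00, 09:15–09:45, 11:15–11:45, 12:45–14:15.
Elena ∩ Pablo: 11:15–12:00, 13:45–14:45.
Elena ∩ Pablo ∩ Rania: (none).
Elena ∩ Pablo ∩ Rania ∩ Diego: (none).
Windows ≥ 15 min: (none).

none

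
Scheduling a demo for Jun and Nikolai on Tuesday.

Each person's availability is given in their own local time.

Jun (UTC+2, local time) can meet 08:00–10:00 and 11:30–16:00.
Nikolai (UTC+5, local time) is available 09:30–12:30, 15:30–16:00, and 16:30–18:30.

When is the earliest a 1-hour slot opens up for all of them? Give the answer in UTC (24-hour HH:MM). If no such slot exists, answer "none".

06:00

Jun → UTC: 06:00–08:00, 09:30–14:00.
Nikolai → UTC: 04:30–07:30, 10:30–11:00, 11:30–13:30.
Jun ∩ Nikolai: 06:00–07:30, 10:30–11:00, 11:30–13:30.
Windows ≥ 60 min: 06:00–07:30, 11:30–13:30.
Earliest such window starts at 06:00.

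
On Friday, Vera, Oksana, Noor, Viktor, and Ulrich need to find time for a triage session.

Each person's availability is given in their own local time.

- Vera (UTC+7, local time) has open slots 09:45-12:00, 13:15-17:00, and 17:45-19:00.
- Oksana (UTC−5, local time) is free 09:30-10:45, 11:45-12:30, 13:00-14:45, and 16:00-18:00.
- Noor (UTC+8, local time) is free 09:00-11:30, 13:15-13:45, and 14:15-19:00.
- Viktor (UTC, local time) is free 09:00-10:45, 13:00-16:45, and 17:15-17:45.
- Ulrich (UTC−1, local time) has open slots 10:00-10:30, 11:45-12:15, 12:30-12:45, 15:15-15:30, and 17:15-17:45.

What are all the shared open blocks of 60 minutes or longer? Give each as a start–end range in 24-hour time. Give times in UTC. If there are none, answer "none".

Vera → UTC: 02:45–05:00, 06:15–10:00, 10:45–12:00.
Oksana → UTC: 14:30–15:45, 16:45–17:30, 18:00–19:45, 21:00–23:00.
Noor → UTC: 01:00–03:30, 05:15–05:45, 06:15–11:00.
Viktor → UTC: 09:00–10:45, 13:00–16:45, 17:15–17:45.
Ulrich → UTC: 11:00–11:30, 12:45–13:15, 13:30–13:45, 16:15–16:30, 18:15–18:45.
Vera ∩ Oksana: (none).
Vera ∩ Oksana ∩ Noor: (none).
Vera ∩ Oksana ∩ Noor ∩ Viktor: (none).
Vera ∩ Oksana ∩ Noor ∩ Viktor ∩ Ulrich: (none).
Windows ≥ 60 min: (none).

none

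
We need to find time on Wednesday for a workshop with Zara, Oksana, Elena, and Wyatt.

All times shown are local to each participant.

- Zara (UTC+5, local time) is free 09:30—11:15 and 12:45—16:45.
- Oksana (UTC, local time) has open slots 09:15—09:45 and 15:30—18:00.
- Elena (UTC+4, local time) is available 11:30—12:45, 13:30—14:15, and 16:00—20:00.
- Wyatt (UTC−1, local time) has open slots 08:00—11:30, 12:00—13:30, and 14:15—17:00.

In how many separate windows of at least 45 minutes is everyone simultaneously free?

Zara → UTC: 04:30–06:15, 07:45–11:45.
Oksana → UTC: 09:15–09:45, 15:30–18:00.
Elena → UTC: 07:30–08:45, 09:30–10:15, 12:00–16:00.
Wyatt → UTC: 09:00–12:30, 13:00–14:30, 15:15–18:00.
Zara ∩ Oksana: 09:15–09:45.
Zara ∩ Oksana ∩ Elena: 09:30–09:45.
Zara ∩ Oksana ∩ Elena ∩ Wyatt: 09:30–09:45.
Windows ≥ 45 min: (none).
That's 0 windows.

0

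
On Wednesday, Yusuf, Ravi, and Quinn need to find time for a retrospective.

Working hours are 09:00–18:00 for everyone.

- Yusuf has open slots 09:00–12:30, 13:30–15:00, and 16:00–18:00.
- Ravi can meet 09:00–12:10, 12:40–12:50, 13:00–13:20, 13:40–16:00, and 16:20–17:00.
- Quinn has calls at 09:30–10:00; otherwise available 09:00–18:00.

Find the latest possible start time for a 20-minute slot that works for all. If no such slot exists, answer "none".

16:40

Quinn free within 09:00–18:00: 09:00–09:30, 10:00–18:00.
Yusuf ∩ Ravi: 09:00–12:10, 13:40–15:00, 16:20–17:00.
Yusuf ∩ Ravi ∩ Quinn: 09:00–09:30, 10:00–12:10, 13:40–15:00, 16:20–17:00.
Windows ≥ 20 min: 09:00–09:30, 10:00–12:10, 13:40–15:00, 16:20–17:00.
Latest start in the last window 16:20–17:00 is 17:00 − 20 min = 16:40.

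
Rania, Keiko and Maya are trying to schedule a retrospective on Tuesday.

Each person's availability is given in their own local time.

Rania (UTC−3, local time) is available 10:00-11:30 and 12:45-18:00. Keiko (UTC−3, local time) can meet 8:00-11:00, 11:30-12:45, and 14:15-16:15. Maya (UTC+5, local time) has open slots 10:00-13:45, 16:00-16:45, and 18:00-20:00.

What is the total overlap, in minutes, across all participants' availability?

Rania → UTC: 13:00–14:30, 15:45–21:00.
Keiko → UTC: 11:00–14:00, 14:30–15:45, 17:15–19:15.
Maya → UTC: 05:00–08:45, 11:00–11:45, 13:00–15:00.
Rania ∩ Keiko: 13:00–14:00, 17:15–19:15.
Rania ∩ Keiko ∩ Maya: 13:00–14:00.
Total common minutes: 60.

60 minutes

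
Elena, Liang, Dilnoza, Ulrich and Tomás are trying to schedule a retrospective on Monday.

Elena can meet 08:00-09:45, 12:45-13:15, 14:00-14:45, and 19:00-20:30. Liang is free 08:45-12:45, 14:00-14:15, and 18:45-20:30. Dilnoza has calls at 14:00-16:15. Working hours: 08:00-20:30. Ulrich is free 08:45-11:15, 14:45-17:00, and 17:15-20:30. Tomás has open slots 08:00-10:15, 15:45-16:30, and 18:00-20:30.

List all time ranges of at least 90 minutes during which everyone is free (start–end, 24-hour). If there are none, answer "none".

19:00–20:30

Dilnoza free within 08:00–20:30: 08:00–14:00, 16:15–20:30.
Elena ∩ Liang: 08:45–09:45, 14:00–14:15, 19:00–20:30.
Elena ∩ Liang ∩ Dilnoza: 08:45–09:45, 19:00–20:30.
Elena ∩ Liang ∩ Dilnoza ∩ Ulrich: 08:45–09:45, 19:00–20:30.
Elena ∩ Liang ∩ Dilnoza ∩ Ulrich ∩ Tomás: 08:45–09:45, 19:00–20:30.
Windows ≥ 90 min: 19:00–20:30.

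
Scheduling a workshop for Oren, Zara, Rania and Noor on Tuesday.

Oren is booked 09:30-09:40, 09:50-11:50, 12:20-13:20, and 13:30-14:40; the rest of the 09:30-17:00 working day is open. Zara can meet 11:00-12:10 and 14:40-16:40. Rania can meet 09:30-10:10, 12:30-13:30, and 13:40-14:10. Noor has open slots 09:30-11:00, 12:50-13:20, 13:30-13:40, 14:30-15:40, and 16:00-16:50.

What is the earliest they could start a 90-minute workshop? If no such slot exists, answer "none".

Oren free within 09:30–17:00: 09:40–09:50, 11:50–12:20, 13:20–13:30, 14:40–17:00.
Oren ∩ Zara: 11:50–12:10, 14:40–16:40.
Oren ∩ Zara ∩ Rania: (none).
Oren ∩ Zara ∩ Rania ∩ Noor: (none).
Windows ≥ 90 min: (none).

none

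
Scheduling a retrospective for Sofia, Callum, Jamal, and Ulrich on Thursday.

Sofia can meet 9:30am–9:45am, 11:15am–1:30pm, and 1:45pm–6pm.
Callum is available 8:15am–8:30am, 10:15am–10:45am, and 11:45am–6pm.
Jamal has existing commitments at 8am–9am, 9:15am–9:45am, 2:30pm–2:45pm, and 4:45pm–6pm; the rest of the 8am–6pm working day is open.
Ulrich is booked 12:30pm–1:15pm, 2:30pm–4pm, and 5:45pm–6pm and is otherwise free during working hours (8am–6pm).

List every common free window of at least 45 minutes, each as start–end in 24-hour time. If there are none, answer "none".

Jamal free within 08:00–18:00: 09:00–09:15, 09:45–14:30, 14:45–16:45.
Ulrich free within 08:00–18:00: 08:00–12:30, 13:15–14:30, 16:00–17:45.
Sofia ∩ Callum: 11:45–13:30, 13:45–18:00.
Sofia ∩ Callum ∩ Jamal: 11:45–13:30, 13:45–14:30, 14:45–16:45.
Sofia ∩ Callum ∩ Jamal ∩ Ulrich: 11:45–12:30, 13:15–13:30, 13:45–14:30, 16:00–16:45.
Windows ≥ 45 min: 11:45–12:30, 13:45–14:30, 16:00–16:45.

11:45–12:30, 13:45–14:30, 16:00–16:45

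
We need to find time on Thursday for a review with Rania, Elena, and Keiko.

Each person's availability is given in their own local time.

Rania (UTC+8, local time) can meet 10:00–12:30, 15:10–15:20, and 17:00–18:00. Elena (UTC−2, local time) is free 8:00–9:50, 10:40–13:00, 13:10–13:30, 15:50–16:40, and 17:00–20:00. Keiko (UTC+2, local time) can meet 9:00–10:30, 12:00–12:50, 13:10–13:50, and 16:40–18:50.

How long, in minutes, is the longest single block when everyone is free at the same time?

0 minutes

Rania → UTC: 02:00–04:30, 07:10–07:20, 09:00–10:00.
Elena → UTC: 10:00–11:50, 12:40–15:00, 15:10–15:30, 17:50–18:40, 19:00–22:00.
Keiko → UTC: 07:00–08:30, 10:00–10:50, 11:10–11:50, 14:40–16:50.
Rania ∩ Elena: (none).
Rania ∩ Elena ∩ Keiko: (none).
No common window.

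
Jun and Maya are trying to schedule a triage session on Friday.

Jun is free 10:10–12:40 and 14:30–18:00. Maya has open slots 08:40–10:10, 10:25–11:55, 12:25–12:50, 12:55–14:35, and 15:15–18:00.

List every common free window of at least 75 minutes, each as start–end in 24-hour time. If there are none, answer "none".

Jun ∩ Maya: 10:25–11:55, 12:25–12:40, 14:30–14:35, 15:15–18:00.
Windows ≥ 75 min: 10:25–11:55, 15:15–18:00.

10:25–11:55, 15:15–18:00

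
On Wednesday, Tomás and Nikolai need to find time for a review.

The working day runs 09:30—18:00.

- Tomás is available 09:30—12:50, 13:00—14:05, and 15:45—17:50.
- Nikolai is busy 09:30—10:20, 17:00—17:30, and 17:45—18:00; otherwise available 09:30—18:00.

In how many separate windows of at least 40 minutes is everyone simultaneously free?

3

Nikolai free within 09:30–18:00: 10:20–17:00, 17:30–17:45.
Tomás ∩ Nikolai: 10:20–12:50, 13:00–14:05, 15:45–17:00, 17:30–17:45.
Windows ≥ 40 min: 10:20–12:50, 13:00–14:05, 15:45–17:00.
That's 3 windows.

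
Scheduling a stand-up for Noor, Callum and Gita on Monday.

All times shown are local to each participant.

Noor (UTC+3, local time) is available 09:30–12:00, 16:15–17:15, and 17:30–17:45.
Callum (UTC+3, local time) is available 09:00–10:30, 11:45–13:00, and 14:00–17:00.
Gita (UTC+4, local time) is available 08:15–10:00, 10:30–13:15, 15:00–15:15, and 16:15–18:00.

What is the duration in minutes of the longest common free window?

60 minutes

Noor → UTC: 06:30–09:00, 13:15–14:15, 14:30–14:45.
Callum → UTC: 06:00–07:30, 08:45–10:00, 11:00–14:00.
Gita → UTC: 04:15–06:00, 06:30–09:15, 11:00–11:15, 12:15–14:00.
Noor ∩ Callum: 06:30–07:30, 08:45–09:00, 13:15–14:00.
Noor ∩ Callum ∩ Gita: 06:30–07:30, 08:45–09:00, 13:15–14:00.
Common window lengths: 60, 15, 45 min; longest is 60.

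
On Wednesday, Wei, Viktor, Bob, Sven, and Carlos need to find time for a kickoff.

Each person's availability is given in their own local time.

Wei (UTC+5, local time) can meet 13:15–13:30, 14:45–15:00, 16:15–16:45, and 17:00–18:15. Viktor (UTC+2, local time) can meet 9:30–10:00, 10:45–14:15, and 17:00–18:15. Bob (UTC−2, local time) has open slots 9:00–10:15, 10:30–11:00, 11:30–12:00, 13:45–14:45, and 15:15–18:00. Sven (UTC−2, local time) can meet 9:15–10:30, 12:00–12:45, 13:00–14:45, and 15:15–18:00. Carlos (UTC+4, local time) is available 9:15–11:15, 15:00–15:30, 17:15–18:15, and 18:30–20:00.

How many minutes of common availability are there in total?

Wei → UTC: 08:15–08:30, 09:45–10:00, 11:15–11:45, 12:00–13:15.
Viktor → UTC: 07:30–08:00, 08:45–12:15, 15:00–16:15.
Bob → UTC: 11:00–12:15, 12:30–13:00, 13:30–14:00, 15:45–16:45, 17:15–20:00.
Sven → UTC: 11:15–12:30, 14:00–14:45, 15:00–16:45, 17:15–20:00.
Carlos → UTC: 05:15–07:15, 11:00–11:30, 13:15–14:15, 14:30–16:00.
Wei ∩ Viktor: 09:45–10:00, 11:15–11:45, 12:00–12:15.
Wei ∩ Viktor ∩ Bob: 11:15–11:45, 12:00–12:15.
Wei ∩ Viktor ∩ Bob ∩ Sven: 11:15–11:45, 12:00–12:15.
Wei ∩ Viktor ∩ Bob ∩ Sven ∩ Carlos: 11:15–11:30.
Total common minutes: 15.

15 minutes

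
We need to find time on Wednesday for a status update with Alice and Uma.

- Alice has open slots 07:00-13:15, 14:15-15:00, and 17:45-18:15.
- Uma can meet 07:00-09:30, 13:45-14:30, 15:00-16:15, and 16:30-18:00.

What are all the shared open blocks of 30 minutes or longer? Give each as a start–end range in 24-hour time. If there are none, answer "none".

07:00–09:30

Alice ∩ Uma: 07:00–09:30, 14:15–14:30, 17:45–18:00.
Windows ≥ 30 min: 07:00–09:30.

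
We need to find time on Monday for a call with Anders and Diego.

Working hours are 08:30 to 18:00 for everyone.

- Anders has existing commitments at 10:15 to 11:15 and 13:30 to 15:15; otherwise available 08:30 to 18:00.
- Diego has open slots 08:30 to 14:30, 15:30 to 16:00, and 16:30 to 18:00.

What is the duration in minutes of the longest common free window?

135 minutes

Anders free within 08:30–18:00: 08:30–10:15, 11:15–13:30, 15:15–18:00.
Anders ∩ Diego: 08:30–10:15, 11:15–13:30, 15:30–16:00, 16:30–18:00.
Common window lengths: 105, 135, 30, 90 min; longest is 135.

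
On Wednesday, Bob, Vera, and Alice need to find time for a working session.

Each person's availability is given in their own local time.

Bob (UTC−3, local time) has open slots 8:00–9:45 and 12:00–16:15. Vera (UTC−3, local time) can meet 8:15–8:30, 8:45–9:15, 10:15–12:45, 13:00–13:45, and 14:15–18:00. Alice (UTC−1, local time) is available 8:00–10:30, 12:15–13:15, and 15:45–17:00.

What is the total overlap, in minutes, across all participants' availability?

Bob → UTC: 11:00–12:45, 15:00–19:15.
Vera → UTC: 11:15–11:30, 11:45–12:15, 13:15–15:45, 16:00–16:45, 17:15–21:00.
Alice → UTC: 09:00–11:30, 13:15–14:15, 16:45–18:00.
Bob ∩ Vera: 11:15–11:30, 11:45–12:15, 15:00–15:45, 16:00–16:45, 17:15–19:15.
Bob ∩ Vera ∩ Alice: 11:15–11:30, 17:15–18:00.
Total common minutes: 15 + 45 = 60.

60 minutes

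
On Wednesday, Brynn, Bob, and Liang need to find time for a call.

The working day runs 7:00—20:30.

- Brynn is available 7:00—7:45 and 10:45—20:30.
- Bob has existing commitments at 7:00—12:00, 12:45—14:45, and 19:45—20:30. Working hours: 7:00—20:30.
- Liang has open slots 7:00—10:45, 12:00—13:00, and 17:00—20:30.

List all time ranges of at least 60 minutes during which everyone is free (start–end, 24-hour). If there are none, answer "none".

17:00–19:45

Bob free within 07:00–20:30: 12:00–12:45, 14:45–19:45.
Brynn ∩ Bob: 12:00–12:45, 14:45–19:45.
Brynn ∩ Bob ∩ Liang: 12:00–12:45, 17:00–19:45.
Windows ≥ 60 min: 17:00–19:45.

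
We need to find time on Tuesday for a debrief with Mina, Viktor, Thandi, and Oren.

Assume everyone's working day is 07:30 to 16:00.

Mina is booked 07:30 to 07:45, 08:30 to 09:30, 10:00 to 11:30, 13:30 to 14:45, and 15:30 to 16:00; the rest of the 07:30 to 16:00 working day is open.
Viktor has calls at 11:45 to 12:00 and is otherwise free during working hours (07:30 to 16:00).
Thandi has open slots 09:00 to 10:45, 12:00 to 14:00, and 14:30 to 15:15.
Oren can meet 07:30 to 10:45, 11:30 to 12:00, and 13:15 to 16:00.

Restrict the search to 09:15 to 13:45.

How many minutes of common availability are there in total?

45 minutes

Mina free within 07:30–16:00: 07:45–08:30, 09:30–10:00, 11:30–13:30, 14:45–15:30.
Viktor free within 07:30–16:00: 07:30–11:45, 12:00–16:00.
Mina ∩ Viktor: 07:45–08:30, 09:30–10:00, 11:30–11:45, 12:00–13:30, 14:45–15:30.
Mina ∩ Viktor ∩ Thandi: 09:30–10:00, 12:00–13:30, 14:45–15:15.
Mina ∩ Viktor ∩ Thandi ∩ Oren: 09:30–10:00, 13:15–13:30, 14:45–15:15.
Restricted to 09:15–13:45: 09:30–10:00, 13:15–13:30.
Total common minutes: 30 + 15 = 45.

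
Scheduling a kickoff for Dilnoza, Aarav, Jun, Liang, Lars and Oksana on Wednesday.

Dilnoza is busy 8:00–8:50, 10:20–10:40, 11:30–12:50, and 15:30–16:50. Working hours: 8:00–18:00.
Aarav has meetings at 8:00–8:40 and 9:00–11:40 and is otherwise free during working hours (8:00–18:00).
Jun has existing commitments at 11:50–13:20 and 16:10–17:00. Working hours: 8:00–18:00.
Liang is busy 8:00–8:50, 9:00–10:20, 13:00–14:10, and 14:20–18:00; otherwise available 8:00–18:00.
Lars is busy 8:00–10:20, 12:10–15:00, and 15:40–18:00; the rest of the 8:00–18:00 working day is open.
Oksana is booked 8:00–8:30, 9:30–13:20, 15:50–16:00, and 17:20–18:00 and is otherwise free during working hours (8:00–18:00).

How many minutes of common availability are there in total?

0 minutes

Dilnoza free within 08:00–18:00: 08:50–10:20, 10:40–11:30, 12:50–15:30, 16:50–18:00.
Aarav free within 08:00–18:00: 08:40–09:00, 11:40–18:00.
Jun free within 08:00–18:00: 08:00–11:50, 13:20–16:10, 17:00–18:00.
Liang free within 08:00–18:00: 08:50–09:00, 10:20–13:00, 14:10–14:20.
Lars free within 08:00–18:00: 10:20–12:10, 15:00–15:40.
Oksana free within 08:00–18:00: 08:30–09:30, 13:20–15:50, 16:00–17:20.
Dilnoza ∩ Aarav: 08:50–09:00, 12:50–15:30, 16:50–18:00.
Dilnoza ∩ Aarav ∩ Jun: 08:50–09:00, 13:20–15:30, 17:00–18:00.
Dilnoza ∩ Aarav ∩ Jun ∩ Liang: 08:50–09:00, 14:10–14:20.
Dilnoza ∩ Aarav ∩ Jun ∩ Liang ∩ Lars: (none).
Dilnoza ∩ Aarav ∩ Jun ∩ Liang ∩ Lars ∩ Oksana: (none).
Total common minutes: 0.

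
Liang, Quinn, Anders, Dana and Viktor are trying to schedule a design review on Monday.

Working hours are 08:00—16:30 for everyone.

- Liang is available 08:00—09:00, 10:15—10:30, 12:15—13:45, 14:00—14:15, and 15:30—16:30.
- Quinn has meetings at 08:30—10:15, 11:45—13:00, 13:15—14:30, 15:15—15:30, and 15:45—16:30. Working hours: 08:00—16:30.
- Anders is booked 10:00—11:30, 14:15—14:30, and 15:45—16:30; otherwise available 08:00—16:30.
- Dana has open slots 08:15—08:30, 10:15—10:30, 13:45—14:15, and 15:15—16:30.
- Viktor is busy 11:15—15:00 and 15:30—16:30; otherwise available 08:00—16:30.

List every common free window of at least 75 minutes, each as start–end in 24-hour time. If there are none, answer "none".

Quinn free within 08:00–16:30: 08:00–08:30, 10:15–11:45, 13:00–13:15, 14:30–15:15, 15:30–15:45.
Anders free within 08:00–16:30: 08:00–10:00, 11:30–14:15, 14:30–15:45.
Viktor free within 08:00–16:30: 08:00–11:15, 15:00–15:30.
Liang ∩ Quinn: 08:00–08:30, 10:15–10:30, 13:00–13:15, 15:30–15:45.
Liang ∩ Quinn ∩ Anders: 08:00–08:30, 13:00–13:15, 15:30–15:45.
Liang ∩ Quinn ∩ Anders ∩ Dana: 08:15–08:30, 15:30–15:45.
Liang ∩ Quinn ∩ Anders ∩ Dana ∩ Viktor: 08:15–08:30.
Windows ≥ 75 min: (none).

none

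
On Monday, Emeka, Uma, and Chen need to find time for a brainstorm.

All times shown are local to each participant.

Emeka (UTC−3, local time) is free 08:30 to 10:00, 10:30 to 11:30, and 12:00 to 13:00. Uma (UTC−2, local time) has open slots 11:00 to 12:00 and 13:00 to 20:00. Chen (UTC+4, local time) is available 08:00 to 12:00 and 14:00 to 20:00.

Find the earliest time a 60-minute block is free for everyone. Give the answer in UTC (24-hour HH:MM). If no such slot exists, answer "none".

15:00

Emeka → UTC: 11:30–13:00, 13:30–14:30, 15:00–16:00.
Uma → UTC: 13:00–14:00, 15:00–22:00.
Chen → UTC: 04:00–08:00, 10:00–16:00.
Emeka ∩ Uma: 13:30–14:00, 15:00–16:00.
Emeka ∩ Uma ∩ Chen: 13:30–14:00, 15:00–16:00.
Windows ≥ 60 min: 15:00–16:00.
Earliest such window starts at 15:00.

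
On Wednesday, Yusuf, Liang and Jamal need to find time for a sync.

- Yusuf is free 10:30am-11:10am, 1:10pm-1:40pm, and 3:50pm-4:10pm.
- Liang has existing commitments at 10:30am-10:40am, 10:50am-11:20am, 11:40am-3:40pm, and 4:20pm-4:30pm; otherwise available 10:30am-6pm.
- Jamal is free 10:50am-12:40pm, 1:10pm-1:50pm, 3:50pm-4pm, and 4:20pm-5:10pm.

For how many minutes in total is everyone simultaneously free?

Liang free within 10:30–18:00: 10:40–10:50, 11:20–11:40, 15:40–16:20, 16:30–18:00.
Yusuf ∩ Liang: 10:40–10:50, 15:50–16:10.
Yusuf ∩ Liang ∩ Jamal: 15:50–16:00.
Total common minutes: 10.

10 minutes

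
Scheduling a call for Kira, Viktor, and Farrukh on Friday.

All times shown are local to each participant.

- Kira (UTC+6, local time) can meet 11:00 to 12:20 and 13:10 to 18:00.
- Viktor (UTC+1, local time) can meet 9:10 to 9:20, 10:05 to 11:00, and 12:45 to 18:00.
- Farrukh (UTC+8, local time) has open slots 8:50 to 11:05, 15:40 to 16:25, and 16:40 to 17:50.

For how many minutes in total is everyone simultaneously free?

55 minutes

Kira → UTC: 05:00–06:20, 07:10–12:00.
Viktor → UTC: 08:10–08:20, 09:05–10:00, 11:45–17:00.
Farrukh → UTC: 00:50–03:05, 07:40–08:25, 08:40–09:50.
Kira ∩ Viktor: 08:10–08:20, 09:05–10:00, 11:45–12:00.
Kira ∩ Viktor ∩ Farrukh: 08:10–08:20, 09:05–09:50.
Total common minutes: 10 + 45 = 55.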